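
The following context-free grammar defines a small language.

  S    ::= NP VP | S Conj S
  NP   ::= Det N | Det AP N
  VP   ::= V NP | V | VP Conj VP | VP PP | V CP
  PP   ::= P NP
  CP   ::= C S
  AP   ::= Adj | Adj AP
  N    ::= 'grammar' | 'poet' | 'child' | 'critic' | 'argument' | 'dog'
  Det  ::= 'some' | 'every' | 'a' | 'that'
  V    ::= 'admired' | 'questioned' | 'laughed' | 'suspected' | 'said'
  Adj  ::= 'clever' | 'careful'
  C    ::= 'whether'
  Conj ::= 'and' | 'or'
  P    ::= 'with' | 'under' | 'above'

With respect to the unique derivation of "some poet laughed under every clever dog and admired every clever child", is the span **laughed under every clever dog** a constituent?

[S [NP [Det some] [N poet]] [VP [VP [VP [V laughed]] [PP [P under] [NP [Det every] [AP [Adj clever]] [N dog]]]] [Conj and] [VP [V admired] [NP [Det every] [AP [Adj clever]] [N child]]]]]
The words 'laughed under every clever dog' are exhaustively dominated by a single VP node (built by VP → VP PP), so they form a constituent.

Yes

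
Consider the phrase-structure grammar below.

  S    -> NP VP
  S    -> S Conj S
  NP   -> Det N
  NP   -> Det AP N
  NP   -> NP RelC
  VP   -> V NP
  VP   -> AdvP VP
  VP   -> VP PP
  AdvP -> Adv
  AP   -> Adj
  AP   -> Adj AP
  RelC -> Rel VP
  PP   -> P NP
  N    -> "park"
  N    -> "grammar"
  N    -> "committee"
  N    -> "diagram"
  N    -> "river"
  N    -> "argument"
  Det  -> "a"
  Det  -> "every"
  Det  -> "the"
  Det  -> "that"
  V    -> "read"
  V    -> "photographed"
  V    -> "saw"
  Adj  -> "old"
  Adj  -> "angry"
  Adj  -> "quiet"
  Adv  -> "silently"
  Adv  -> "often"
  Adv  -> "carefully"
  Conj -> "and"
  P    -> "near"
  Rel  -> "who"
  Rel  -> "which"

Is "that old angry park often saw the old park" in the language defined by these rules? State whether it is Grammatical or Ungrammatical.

S
  NP
    Det: that
    AP
      Adj: old
      AP
        Adj: angry
    N: park
  VP
    AdvP
      Adv: often
    VP
      V: saw
      NP
        Det: the
        AP
          Adj: old
        N: park
Every word is introduced by a lexical rule and the phrasal rules combine the resulting categories into a single S.

Grammatical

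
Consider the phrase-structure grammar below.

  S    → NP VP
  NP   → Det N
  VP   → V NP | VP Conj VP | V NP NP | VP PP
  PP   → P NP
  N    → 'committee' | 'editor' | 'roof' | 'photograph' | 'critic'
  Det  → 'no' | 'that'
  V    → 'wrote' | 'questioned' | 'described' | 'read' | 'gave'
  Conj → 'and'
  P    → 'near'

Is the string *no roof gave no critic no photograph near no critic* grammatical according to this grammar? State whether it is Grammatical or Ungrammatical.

Grammatical

S
  NP
    Det: no
    N: roof
  VP
    VP
      V: gave
      NP
        Det: no
        N: critic
      NP
        Det: no
        N: photograph
    PP
      P: near
      NP
        Det: no
        N: critic
Each bracket corresponds to one application of a listed rule, so the string is derivable from S.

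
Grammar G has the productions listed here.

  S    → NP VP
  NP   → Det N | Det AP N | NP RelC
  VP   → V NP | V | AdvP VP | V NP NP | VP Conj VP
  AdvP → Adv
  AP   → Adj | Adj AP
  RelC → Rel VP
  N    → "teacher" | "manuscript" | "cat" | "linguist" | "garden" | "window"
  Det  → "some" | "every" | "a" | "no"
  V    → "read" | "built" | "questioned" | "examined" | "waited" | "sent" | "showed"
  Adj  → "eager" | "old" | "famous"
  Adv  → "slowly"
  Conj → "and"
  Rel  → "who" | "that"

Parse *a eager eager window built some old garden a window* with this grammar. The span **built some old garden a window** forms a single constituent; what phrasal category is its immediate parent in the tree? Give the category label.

S

[S [NP [Det a] [AP [Adj eager] [AP [Adj eager]]] [N window]] [VP [V built] [NP [Det some] [AP [Adj old]] [N garden]] [NP [Det a] [N window]]]]
The span 'built some old garden a window' is the VP node built by VP → V NP NP.
Its mother is the S built by S → NP VP.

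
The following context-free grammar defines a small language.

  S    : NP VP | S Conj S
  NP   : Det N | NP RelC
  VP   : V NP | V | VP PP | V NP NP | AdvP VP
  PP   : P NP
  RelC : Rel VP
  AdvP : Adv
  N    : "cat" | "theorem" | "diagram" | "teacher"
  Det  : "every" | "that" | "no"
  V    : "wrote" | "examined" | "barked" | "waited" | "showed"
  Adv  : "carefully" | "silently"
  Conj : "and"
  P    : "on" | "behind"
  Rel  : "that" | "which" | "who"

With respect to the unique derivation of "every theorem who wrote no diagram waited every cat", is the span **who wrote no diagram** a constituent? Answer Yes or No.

Yes

[S [NP [NP [Det every] [N theorem]] [RelC [Rel who] [VP [V wrote] [NP [Det no] [N diagram]]]]] [VP [V waited] [NP [Det every] [N cat]]]]
The words 'who wrote no diagram' are exhaustively dominated by a single RelC node (built by RelC → Rel VP), so they form a constituent.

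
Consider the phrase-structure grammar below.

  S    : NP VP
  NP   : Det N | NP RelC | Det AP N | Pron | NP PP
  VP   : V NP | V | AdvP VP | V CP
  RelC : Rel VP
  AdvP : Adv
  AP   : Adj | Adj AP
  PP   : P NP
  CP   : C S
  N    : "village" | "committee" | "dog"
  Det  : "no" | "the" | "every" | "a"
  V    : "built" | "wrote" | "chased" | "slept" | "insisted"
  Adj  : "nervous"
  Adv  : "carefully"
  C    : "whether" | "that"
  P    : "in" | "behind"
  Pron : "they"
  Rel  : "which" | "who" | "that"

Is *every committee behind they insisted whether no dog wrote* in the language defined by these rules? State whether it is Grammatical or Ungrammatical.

S
  NP
    NP
      Det: every
      N: committee
    PP
      P: behind
      NP
        Pron: they
  VP
    V: insisted
    CP
      C: whether
      S
        NP
          Det: no
          N: dog
        VP
          V: wrote
Every word is introduced by a lexical rule and the phrasal rules combine the resulting categories into a single S.

Grammatical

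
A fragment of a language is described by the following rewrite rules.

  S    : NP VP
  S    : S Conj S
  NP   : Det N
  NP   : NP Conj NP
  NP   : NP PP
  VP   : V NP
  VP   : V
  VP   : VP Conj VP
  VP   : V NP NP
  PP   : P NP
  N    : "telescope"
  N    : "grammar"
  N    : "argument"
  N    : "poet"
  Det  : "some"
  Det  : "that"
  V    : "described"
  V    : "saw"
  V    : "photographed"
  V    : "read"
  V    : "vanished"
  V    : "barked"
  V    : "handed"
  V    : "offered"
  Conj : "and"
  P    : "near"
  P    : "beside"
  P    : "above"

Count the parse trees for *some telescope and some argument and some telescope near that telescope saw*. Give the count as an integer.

5

Two of the 5 distinct bracketings:
[S [NP [NP [Det some] [N telescope]] [Conj and] [NP [NP [Det some] [N argument]] [Conj and] [NP [NP [Det some] [N telescope]] [PP [P near] [NP [Det that] [N telescope]]]]]] [VP [V saw]]]
[S [NP [NP [Det some] [N telescope]] [Conj and] [NP [NP [NP [Det some] [N argument]] [Conj and] [NP [Det some] [N telescope]]] [PP [P near] [NP [Det that] [N telescope]]]]] [VP [V saw]]]
The trees differ in how a recursive rule is bracketed over the same span.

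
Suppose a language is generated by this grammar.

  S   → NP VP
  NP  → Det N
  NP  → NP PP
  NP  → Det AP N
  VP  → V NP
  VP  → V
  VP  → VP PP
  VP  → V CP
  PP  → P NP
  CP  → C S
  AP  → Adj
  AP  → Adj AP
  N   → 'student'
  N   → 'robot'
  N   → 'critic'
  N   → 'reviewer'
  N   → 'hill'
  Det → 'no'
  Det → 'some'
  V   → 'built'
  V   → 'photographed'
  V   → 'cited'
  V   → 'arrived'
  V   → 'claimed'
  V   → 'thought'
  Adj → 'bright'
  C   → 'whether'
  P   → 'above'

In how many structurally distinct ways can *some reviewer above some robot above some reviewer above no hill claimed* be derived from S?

5

Two of the 5 distinct bracketings:
[S [NP [NP [Det some] [N reviewer]] [PP [P above] [NP [NP [Det some] [N robot]] [PP [P above] [NP [NP [Det some] [N reviewer]] [PP [P above] [NP [Det no] [N hill]]]]]]]] [VP [V claimed]]]
[S [NP [NP [Det some] [N reviewer]] [PP [P above] [NP [NP [NP [Det some] [N robot]] [PP [P above] [NP [Det some] [N reviewer]]]] [PP [P above] [NP [Det no] [N hill]]]]]] [VP [V claimed]]]
The trees differ in how a recursive rule is bracketed over the same span.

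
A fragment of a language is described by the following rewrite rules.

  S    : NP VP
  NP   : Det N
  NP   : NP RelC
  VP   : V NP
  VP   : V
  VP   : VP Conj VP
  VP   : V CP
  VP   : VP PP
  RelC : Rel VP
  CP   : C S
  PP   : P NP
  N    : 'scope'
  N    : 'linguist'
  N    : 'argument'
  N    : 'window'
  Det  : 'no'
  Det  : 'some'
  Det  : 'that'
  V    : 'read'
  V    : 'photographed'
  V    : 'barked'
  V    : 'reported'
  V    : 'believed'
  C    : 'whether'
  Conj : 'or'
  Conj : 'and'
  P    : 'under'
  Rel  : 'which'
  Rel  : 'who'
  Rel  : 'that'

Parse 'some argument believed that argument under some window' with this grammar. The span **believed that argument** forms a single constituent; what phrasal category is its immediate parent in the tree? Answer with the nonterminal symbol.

VP

[S [NP [Det some] [N argument]] [VP [VP [V believed] [NP [Det that] [N argument]]] [PP [P under] [NP [Det some] [N window]]]]]
The span 'believed that argument' is the VP node built by VP → V NP.
Its mother is the VP built by VP → VP PP.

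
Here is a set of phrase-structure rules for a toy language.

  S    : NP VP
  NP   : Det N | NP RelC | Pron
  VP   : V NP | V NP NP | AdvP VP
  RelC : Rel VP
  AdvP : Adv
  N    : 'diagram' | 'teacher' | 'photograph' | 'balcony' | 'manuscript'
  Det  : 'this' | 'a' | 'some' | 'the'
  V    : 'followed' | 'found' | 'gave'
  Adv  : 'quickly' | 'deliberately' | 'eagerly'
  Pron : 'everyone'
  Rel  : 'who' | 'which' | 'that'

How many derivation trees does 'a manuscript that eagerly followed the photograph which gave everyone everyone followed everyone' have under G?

Two of the 3 distinct bracketings:
[S [NP [NP [Det a] [N manuscript]] [RelC [Rel that] [VP [AdvP [Adv eagerly]] [VP [V followed] [NP [NP [Det the] [N photograph]] [RelC [Rel which] [VP [V gave] [NP [Pron everyone]] [NP [Pron everyone]]]]]]]]] [VP [V followed] [NP [Pron everyone]]]]
[S [NP [NP [Det a] [N manuscript]] [RelC [Rel that] [VP [AdvP [Adv eagerly]] [VP [V followed] [NP [NP [Det the] [N photograph]] [RelC [Rel which] [VP [V gave] [NP [Pron everyone]]]]] [NP [Pron everyone]]]]]] [VP [V followed] [NP [Pron everyone]]]]
The trees differ in how a recursive rule is bracketed over the same span.

3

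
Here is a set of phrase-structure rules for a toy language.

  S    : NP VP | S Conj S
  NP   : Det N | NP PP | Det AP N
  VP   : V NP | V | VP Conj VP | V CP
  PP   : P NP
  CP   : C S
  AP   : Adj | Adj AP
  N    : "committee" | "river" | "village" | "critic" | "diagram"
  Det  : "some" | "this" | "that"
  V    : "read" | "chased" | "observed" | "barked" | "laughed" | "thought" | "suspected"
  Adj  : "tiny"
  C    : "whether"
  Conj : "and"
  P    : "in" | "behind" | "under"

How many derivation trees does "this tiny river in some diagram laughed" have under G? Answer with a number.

1

[S [NP [NP [Det this] [AP [Adj tiny]] [N river]] [PP [P in] [NP [Det some] [N diagram]]]] [VP [V laughed]]]
No rule offers an alternative attachment or grouping for any span, so this is the only derivation.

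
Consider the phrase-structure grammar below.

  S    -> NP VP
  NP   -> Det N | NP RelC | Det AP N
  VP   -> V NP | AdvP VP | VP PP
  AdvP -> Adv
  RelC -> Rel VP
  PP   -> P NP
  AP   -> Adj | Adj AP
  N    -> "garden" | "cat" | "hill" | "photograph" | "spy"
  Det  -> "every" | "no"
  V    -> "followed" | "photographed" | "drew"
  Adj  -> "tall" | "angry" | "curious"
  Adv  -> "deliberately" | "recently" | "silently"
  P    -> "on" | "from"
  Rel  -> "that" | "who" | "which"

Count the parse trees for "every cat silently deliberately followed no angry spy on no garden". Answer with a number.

3

Two of the 3 distinct bracketings:
[S [NP [Det every] [N cat]] [VP [AdvP [Adv silently]] [VP [AdvP [Adv deliberately]] [VP [VP [V followed] [NP [Det no] [AP [Adj angry]] [N spy]]] [PP [P on] [NP [Det no] [N garden]]]]]]]
[S [NP [Det every] [N cat]] [VP [AdvP [Adv silently]] [VP [VP [AdvP [Adv deliberately]] [VP [V followed] [NP [Det no] [AP [Adj angry]] [N spy]]]] [PP [P on] [NP [Det no] [N garden]]]]]]
The trees differ in how a recursive rule is bracketed over the same span.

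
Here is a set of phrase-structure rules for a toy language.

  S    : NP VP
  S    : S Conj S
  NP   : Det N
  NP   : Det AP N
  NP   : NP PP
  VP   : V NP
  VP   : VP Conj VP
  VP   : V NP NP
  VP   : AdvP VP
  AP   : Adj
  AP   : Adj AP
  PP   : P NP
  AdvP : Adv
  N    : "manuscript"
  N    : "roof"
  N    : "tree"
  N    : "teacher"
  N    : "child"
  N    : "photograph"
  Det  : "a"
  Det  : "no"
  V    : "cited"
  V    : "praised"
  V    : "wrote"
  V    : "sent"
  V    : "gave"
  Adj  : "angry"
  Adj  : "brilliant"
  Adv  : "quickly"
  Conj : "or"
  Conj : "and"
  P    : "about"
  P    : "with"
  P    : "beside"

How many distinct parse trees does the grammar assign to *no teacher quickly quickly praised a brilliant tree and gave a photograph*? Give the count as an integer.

Two of the 3 distinct bracketings:
[S [NP [Det no] [N teacher]] [VP [VP [AdvP [Adv quickly]] [VP [AdvP [Adv quickly]] [VP [V praised] [NP [Det a] [AP [Adj brilliant]] [N tree]]]]] [Conj and] [VP [V gave] [NP [Det a] [N photograph]]]]]
[S [NP [Det no] [N teacher]] [VP [AdvP [Adv quickly]] [VP [VP [AdvP [Adv quickly]] [VP [V praised] [NP [Det a] [AP [Adj brilliant]] [N tree]]]] [Conj and] [VP [V gave] [NP [Det a] [N photograph]]]]]]
The trees differ in how a recursive rule is bracketed over the same span.

3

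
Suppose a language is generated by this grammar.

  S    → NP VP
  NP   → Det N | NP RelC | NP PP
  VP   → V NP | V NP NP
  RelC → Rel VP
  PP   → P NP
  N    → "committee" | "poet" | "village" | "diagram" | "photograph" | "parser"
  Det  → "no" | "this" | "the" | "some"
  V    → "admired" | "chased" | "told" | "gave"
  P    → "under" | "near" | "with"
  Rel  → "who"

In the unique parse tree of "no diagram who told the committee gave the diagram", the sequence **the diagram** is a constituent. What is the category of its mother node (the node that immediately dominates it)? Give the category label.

[S [NP [NP [Det no] [N diagram]] [RelC [Rel who] [VP [V told] [NP [Det the] [N committee]]]]] [VP [V gave] [NP [Det the] [N diagram]]]]
The span 'the diagram' is the NP node built by NP → Det N.
Its mother is the VP built by VP → V NP.

VP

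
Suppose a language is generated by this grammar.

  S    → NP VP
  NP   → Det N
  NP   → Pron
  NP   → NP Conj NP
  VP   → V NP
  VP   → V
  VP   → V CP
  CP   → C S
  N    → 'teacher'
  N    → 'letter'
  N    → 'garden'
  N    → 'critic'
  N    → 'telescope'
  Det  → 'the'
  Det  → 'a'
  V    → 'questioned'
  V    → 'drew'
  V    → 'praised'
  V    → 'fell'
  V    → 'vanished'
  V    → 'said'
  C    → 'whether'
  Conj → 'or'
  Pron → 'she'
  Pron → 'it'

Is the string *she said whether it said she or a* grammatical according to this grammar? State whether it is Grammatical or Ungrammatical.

Ungrammatical

For S → NP VP, the only prefix that parses as NP is 'she', but the remainder 'said whether it said she or a' is not a VP under these rules.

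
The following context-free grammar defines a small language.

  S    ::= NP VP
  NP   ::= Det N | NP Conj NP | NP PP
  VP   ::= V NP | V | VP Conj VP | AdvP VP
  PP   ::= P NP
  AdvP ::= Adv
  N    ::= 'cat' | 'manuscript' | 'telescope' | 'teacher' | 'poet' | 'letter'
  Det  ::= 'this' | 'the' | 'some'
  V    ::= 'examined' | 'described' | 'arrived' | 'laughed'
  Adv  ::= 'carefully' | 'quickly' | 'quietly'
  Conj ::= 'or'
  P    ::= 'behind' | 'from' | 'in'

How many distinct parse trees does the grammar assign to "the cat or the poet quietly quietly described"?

1

[S [NP [NP [Det the] [N cat]] [Conj or] [NP [Det the] [N poet]]] [VP [AdvP [Adv quietly]] [VP [AdvP [Adv quietly]] [VP [V described]]]]]
No rule offers an alternative attachment or grouping for any span, so this is the only derivation.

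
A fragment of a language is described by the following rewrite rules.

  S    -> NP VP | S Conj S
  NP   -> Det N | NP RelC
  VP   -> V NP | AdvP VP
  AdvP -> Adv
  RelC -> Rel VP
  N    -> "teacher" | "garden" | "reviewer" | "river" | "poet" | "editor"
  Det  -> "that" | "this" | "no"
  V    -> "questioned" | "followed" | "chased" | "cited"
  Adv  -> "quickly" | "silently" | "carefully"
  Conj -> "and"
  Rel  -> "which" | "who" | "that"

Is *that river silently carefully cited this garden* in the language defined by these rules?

S
  NP
    Det: that
    N: river
  VP
    AdvP
      Adv: silently
    VP
      AdvP
        Adv: carefully
      VP
        V: cited
        NP
          Det: this
          N: garden
Each bracket corresponds to one application of a listed rule, so the string is derivable from S.

Grammatical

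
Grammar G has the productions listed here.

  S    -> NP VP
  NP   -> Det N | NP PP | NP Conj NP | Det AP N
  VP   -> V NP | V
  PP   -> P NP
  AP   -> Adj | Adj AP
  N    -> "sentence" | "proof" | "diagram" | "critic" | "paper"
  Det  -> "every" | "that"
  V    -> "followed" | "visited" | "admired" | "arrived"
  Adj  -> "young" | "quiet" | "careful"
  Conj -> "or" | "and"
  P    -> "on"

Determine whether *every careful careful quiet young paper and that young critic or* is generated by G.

For S → NP VP, every NP-prefix leaves a non-VP remainder: after 'every careful careful quiet young paper' the remainder is not a VP; after 'every careful careful quiet young paper and that young critic' the remainder is not a VP.

Ungrammatical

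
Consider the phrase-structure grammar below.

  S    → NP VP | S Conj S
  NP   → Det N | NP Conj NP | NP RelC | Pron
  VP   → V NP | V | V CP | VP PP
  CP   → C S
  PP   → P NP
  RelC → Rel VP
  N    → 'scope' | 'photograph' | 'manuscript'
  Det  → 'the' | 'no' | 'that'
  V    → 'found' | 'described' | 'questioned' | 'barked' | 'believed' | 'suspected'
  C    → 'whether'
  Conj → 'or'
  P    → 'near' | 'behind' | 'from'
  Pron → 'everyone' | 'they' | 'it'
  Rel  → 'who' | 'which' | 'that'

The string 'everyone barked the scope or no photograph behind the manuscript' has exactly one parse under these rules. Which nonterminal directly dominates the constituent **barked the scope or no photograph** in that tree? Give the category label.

VP

S
  NP
    Pron: everyone
  VP
    VP
      V: barked
      NP
        NP
          Det: the
          N: scope
        Conj: or
        NP
          Det: no
          N: photograph
    PP
      P: behind
      NP
        Det: the
        N: manuscript
The span 'barked the scope or no photograph' is the VP node built by VP → V NP.
Its mother is the VP built by VP → VP PP.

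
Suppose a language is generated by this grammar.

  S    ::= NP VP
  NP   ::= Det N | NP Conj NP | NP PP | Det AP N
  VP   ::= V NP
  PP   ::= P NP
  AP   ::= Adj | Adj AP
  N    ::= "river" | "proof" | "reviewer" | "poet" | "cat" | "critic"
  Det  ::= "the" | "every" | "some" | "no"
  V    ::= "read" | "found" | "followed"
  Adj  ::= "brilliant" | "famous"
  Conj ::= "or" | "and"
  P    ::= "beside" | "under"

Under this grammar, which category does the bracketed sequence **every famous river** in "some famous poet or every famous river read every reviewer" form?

S
  NP
    NP
      Det: some
      AP
        Adj: famous
      N: poet
    Conj: or
    NP
      Det: every
      AP
        Adj: famous
      N: river
  VP
    V: read
    NP
      Det: every
      N: reviewer
The span 'every famous river' is the NP node built by NP → Det AP N.

NP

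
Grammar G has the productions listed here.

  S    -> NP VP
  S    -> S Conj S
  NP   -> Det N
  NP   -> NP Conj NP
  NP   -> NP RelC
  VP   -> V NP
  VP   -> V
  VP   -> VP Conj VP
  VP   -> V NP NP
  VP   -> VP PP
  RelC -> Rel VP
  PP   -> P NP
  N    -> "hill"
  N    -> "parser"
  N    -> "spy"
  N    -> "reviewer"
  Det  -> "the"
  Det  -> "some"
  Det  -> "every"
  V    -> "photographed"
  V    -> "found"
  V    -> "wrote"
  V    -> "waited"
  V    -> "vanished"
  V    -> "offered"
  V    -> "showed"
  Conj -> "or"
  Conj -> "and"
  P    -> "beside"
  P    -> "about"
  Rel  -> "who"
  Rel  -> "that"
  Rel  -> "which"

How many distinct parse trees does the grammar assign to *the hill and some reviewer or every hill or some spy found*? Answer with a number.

5

Two of the 5 distinct bracketings:
[S [NP [NP [Det the] [N hill]] [Conj and] [NP [NP [Det some] [N reviewer]] [Conj or] [NP [NP [Det every] [N hill]] [Conj or] [NP [Det some] [N spy]]]]] [VP [V found]]]
[S [NP [NP [Det the] [N hill]] [Conj and] [NP [NP [NP [Det some] [N reviewer]] [Conj or] [NP [Det every] [N hill]]] [Conj or] [NP [Det some] [N spy]]]] [VP [V found]]]
The trees differ in how a recursive rule is bracketed over the same span.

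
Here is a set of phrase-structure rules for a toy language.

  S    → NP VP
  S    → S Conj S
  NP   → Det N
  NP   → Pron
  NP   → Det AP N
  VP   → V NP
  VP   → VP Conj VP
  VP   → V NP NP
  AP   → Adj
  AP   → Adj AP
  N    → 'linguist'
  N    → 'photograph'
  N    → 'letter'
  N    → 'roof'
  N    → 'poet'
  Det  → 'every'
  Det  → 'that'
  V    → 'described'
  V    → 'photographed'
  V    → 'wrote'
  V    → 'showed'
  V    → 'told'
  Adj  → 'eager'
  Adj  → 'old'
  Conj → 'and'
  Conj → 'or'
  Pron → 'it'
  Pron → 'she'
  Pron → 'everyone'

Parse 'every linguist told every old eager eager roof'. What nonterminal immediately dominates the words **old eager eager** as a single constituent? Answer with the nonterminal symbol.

AP

[S [NP [Det every] [N linguist]] [VP [V told] [NP [Det every] [AP [Adj old] [AP [Adj eager] [AP [Adj eager]]]] [N roof]]]]
The span 'old eager eager' is the AP node built by AP → Adj AP.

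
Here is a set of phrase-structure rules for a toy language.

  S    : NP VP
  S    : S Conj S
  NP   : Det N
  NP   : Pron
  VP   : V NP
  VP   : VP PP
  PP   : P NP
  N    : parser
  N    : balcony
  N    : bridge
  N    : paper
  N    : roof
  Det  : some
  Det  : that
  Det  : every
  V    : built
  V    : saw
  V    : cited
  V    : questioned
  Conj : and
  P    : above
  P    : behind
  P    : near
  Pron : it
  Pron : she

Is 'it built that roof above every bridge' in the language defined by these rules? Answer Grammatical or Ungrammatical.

[S [NP [Pron it]] [VP [VP [V built] [NP [Det that] [N roof]]] [PP [P above] [NP [Det every] [N bridge]]]]]
Each bracket corresponds to one application of a listed rule, so the string is derivable from S.

Grammatical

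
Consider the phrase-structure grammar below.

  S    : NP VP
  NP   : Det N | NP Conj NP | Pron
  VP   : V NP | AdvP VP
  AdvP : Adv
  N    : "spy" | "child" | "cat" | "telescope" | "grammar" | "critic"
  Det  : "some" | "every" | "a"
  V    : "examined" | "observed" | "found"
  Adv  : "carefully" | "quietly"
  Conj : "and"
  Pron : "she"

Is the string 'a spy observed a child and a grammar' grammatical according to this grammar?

[S [NP [Det a] [N spy]] [VP [V observed] [NP [NP [Det a] [N child]] [Conj and] [NP [Det a] [N grammar]]]]]
The bracketing above is licensed at every node by one of the given productions, with S at the root.

Grammatical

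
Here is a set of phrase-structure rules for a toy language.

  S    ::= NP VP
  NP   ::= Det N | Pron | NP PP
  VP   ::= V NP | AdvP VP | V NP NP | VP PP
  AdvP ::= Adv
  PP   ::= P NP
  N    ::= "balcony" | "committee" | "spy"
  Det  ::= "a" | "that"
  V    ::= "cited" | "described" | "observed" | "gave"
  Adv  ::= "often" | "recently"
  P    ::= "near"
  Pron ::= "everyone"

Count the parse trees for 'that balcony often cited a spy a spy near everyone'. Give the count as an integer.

Two of the 3 distinct bracketings:
[S [NP [Det that] [N balcony]] [VP [AdvP [Adv often]] [VP [V cited] [NP [Det a] [N spy]] [NP [NP [Det a] [N spy]] [PP [P near] [NP [Pron everyone]]]]]]]
[S [NP [Det that] [N balcony]] [VP [AdvP [Adv often]] [VP [VP [V cited] [NP [Det a] [N spy]] [NP [Det a] [N spy]]] [PP [P near] [NP [Pron everyone]]]]]]
The difference turns on whether NP → NP PP is used at the relevant span, versus an alternative expansion of NP.

3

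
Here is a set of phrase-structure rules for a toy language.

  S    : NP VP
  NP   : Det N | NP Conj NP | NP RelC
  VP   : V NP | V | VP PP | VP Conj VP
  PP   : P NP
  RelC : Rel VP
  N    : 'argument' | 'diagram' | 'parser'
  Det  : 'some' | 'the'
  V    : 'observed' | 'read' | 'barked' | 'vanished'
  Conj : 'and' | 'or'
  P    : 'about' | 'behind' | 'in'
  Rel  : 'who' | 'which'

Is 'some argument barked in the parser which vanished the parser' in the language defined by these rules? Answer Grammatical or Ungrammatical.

[S [NP [Det some] [N argument]] [VP [VP [V barked]] [PP [P in] [NP [NP [Det the] [N parser]] [RelC [Rel which] [VP [V vanished] [NP [Det the] [N parser]]]]]]]]
Every word is introduced by a lexical rule and the phrasal rules combine the resulting categories into a single S.

Grammatical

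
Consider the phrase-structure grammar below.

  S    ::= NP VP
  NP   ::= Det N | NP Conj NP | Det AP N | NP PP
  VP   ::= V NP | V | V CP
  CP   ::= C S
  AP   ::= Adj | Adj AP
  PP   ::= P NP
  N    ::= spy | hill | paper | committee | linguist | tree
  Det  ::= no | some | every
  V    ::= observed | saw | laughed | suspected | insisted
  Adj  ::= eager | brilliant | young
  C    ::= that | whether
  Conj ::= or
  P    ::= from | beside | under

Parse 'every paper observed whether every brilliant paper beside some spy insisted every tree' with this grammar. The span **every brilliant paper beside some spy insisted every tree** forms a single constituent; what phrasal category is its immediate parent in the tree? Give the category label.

CP

S
  NP
    Det: every
    N: paper
  VP
    V: observed
    CP
      C: whether
      S
        NP
          NP
            Det: every
            AP
              Adj: brilliant
            N: paper
          PP
            P: beside
            NP
              Det: some
              N: spy
        VP
          V: insisted
          NP
            Det: every
            N: tree
The span 'every brilliant paper beside some spy insisted every tree' is the S node built by S → NP VP.
Its mother is the CP built by CP → C S.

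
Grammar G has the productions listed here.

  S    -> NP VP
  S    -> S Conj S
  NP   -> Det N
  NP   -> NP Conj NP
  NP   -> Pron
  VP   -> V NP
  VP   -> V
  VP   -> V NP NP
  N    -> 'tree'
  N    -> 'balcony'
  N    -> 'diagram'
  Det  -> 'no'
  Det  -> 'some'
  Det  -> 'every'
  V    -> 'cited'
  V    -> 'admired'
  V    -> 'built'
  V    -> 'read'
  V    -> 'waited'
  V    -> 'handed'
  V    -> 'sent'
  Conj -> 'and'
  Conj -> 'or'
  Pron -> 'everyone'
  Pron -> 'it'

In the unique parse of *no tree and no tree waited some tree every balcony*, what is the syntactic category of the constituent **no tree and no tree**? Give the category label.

NP

S
  NP
    NP
      Det: no
      N: tree
    Conj: and
    NP
      Det: no
      N: tree
  VP
    V: waited
    NP
      Det: some
      N: tree
    NP
      Det: every
      N: balcony
The span 'no tree and no tree' is the NP node built by NP → NP Conj NP.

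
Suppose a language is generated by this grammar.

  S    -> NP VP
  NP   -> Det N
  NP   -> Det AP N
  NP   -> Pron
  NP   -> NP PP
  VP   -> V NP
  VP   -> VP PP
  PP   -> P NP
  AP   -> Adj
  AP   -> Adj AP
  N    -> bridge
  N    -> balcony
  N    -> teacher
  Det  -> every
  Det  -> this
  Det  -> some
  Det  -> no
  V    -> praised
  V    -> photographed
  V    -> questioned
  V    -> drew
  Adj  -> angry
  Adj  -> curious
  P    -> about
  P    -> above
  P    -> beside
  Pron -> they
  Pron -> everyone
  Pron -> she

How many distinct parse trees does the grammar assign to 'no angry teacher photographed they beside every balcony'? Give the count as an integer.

The two bracketings:
[S [NP [Det no] [AP [Adj angry]] [N teacher]] [VP [V photographed] [NP [NP [Pron they]] [PP [P beside] [NP [Det every] [N balcony]]]]]]
[S [NP [Det no] [AP [Adj angry]] [N teacher]] [VP [VP [V photographed] [NP [Pron they]]] [PP [P beside] [NP [Det every] [N balcony]]]]]
The difference turns on whether NP → NP PP is used at the relevant span, versus an alternative expansion of NP.

2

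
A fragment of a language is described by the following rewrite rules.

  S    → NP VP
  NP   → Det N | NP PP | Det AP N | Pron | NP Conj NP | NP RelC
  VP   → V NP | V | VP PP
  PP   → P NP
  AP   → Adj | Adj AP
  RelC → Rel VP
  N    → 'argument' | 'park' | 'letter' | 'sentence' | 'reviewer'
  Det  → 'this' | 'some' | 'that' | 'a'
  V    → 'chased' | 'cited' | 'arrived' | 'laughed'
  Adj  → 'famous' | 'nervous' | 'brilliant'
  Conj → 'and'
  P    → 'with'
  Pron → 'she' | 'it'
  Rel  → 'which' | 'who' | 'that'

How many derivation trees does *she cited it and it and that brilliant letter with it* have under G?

Two of the 7 distinct bracketings:
[S [NP [Pron she]] [VP [V cited] [NP [NP [NP [Pron it]] [Conj and] [NP [NP [Pron it]] [Conj and] [NP [Det that] [AP [Adj brilliant]] [N letter]]]] [PP [P with] [NP [Pron it]]]]]]
[S [NP [Pron she]] [VP [V cited] [NP [NP [NP [NP [Pron it]] [Conj and] [NP [Pron it]]] [Conj and] [NP [Det that] [AP [Adj brilliant]] [N letter]]] [PP [P with] [NP [Pron it]]]]]]
The trees differ in how a recursive rule is bracketed over the same span.

7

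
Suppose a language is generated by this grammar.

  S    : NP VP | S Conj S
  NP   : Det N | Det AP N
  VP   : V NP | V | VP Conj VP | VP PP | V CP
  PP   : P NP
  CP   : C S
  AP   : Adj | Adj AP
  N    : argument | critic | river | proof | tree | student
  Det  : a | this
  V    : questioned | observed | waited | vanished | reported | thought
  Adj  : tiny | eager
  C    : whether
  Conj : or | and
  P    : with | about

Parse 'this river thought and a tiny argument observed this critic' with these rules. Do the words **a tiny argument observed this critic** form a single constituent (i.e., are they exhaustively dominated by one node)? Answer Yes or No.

Yes

[S [S [NP [Det this] [N river]] [VP [V thought]]] [Conj and] [S [NP [Det a] [AP [Adj tiny]] [N argument]] [VP [V observed] [NP [Det this] [N critic]]]]]
The words 'a tiny argument observed this critic' are exhaustively dominated by a single S node (built by S → NP VP), so they form a constituent.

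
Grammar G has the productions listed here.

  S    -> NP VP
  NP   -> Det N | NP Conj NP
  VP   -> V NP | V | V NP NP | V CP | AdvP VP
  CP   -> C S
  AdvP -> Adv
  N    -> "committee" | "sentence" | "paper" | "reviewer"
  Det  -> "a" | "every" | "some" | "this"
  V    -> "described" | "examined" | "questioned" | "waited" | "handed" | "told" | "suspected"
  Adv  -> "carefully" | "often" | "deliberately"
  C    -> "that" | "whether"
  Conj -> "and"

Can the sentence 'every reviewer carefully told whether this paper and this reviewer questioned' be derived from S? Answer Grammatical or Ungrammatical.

[S [NP [Det every] [N reviewer]] [VP [AdvP [Adv carefully]] [VP [V told] [CP [C whether] [S [NP [NP [Det this] [N paper]] [Conj and] [NP [Det this] [N reviewer]]] [VP [V questioned]]]]]]]
Each bracket corresponds to one application of a listed rule, so the string is derivable from S.

Grammatical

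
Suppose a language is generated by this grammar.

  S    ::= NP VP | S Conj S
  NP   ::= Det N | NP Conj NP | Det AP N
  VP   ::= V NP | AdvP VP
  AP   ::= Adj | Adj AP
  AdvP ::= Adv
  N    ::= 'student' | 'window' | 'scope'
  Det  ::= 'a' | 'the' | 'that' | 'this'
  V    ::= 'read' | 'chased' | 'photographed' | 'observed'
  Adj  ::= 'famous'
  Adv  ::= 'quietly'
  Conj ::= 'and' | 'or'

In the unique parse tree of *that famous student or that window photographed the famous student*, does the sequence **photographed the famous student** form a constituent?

Yes

[S [NP [NP [Det that] [AP [Adj famous]] [N student]] [Conj or] [NP [Det that] [N window]]] [VP [V photographed] [NP [Det the] [AP [Adj famous]] [N student]]]]
The words 'photographed the famous student' are exhaustively dominated by a single VP node (built by VP → V NP), so they form a constituent.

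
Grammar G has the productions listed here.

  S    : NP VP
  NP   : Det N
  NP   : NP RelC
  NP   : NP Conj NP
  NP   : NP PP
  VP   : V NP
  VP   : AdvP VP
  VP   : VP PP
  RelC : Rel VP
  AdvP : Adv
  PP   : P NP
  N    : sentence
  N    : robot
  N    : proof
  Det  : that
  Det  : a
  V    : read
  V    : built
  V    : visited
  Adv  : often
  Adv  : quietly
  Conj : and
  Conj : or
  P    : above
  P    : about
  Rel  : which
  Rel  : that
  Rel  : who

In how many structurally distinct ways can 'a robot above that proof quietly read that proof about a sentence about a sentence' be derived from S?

Two of the 9 distinct bracketings:
[S [NP [NP [Det a] [N robot]] [PP [P above] [NP [Det that] [N proof]]]] [VP [AdvP [Adv quietly]] [VP [V read] [NP [NP [Det that] [N proof]] [PP [P about] [NP [NP [Det a] [N sentence]] [PP [P about] [NP [Det a] [N sentence]]]]]]]]]
[S [NP [NP [Det a] [N robot]] [PP [P above] [NP [Det that] [N proof]]]] [VP [AdvP [Adv quietly]] [VP [V read] [NP [NP [NP [Det that] [N proof]] [PP [P about] [NP [Det a] [N sentence]]]] [PP [P about] [NP [Det a] [N sentence]]]]]]]
The trees differ in how a recursive rule is bracketed over the same span.

9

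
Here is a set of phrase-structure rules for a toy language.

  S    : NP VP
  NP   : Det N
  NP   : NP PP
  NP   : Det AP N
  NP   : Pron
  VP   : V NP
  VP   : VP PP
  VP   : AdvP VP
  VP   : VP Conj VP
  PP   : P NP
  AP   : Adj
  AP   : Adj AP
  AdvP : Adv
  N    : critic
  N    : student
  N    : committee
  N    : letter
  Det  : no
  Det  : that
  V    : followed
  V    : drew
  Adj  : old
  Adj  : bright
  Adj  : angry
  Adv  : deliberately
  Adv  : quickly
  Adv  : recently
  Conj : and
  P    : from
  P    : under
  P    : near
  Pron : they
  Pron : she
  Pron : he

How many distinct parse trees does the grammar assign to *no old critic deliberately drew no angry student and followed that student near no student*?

7

Two of the 7 distinct bracketings:
[S [NP [Det no] [AP [Adj old]] [N critic]] [VP [VP [AdvP [Adv deliberately]] [VP [VP [V drew] [NP [Det no] [AP [Adj angry]] [N student]]] [Conj and] [VP [V followed] [NP [Det that] [N student]]]]] [PP [P near] [NP [Det no] [N student]]]]]
[S [NP [Det no] [AP [Adj old]] [N critic]] [VP [VP [VP [AdvP [Adv deliberately]] [VP [V drew] [NP [Det no] [AP [Adj angry]] [N student]]]] [Conj and] [VP [V followed] [NP [Det that] [N student]]]] [PP [P near] [NP [Det no] [N student]]]]]
The trees differ in how a recursive rule is bracketed over the same span.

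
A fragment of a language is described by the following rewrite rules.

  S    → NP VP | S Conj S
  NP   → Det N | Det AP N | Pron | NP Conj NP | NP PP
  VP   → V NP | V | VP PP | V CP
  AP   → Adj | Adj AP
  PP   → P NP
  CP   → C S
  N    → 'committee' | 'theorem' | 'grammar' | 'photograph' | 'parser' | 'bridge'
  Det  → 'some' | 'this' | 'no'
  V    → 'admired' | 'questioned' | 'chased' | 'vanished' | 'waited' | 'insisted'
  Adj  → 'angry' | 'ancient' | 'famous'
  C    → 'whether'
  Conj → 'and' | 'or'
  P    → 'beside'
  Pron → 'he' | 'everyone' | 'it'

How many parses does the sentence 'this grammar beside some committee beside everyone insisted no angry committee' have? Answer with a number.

The two bracketings:
[S [NP [NP [Det this] [N grammar]] [PP [P beside] [NP [NP [Det some] [N committee]] [PP [P beside] [NP [Pron everyone]]]]]] [VP [V insisted] [NP [Det no] [AP [Adj angry]] [N committee]]]]
[S [NP [NP [NP [Det this] [N grammar]] [PP [P beside] [NP [Det some] [N committee]]]] [PP [P beside] [NP [Pron everyone]]]] [VP [V insisted] [NP [Det no] [AP [Adj angry]] [N committee]]]]
The trees differ in how a recursive rule is bracketed over the same span.

2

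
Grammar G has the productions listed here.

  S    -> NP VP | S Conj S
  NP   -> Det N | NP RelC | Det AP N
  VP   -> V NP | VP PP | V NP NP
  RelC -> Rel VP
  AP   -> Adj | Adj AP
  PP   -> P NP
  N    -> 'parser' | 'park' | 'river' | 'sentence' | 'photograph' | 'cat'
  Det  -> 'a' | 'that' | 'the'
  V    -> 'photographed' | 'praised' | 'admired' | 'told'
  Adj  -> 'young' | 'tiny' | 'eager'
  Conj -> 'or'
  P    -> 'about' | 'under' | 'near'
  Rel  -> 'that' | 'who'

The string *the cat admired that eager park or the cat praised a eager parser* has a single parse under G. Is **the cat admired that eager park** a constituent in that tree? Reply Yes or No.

Yes

[S [S [NP [Det the] [N cat]] [VP [V admired] [NP [Det that] [AP [Adj eager]] [N park]]]] [Conj or] [S [NP [Det the] [N cat]] [VP [V praised] [NP [Det a] [AP [Adj eager]] [N parser]]]]]
The words 'the cat admired that eager park' are exhaustively dominated by a single S node (built by S → NP VP), so they form a constituent.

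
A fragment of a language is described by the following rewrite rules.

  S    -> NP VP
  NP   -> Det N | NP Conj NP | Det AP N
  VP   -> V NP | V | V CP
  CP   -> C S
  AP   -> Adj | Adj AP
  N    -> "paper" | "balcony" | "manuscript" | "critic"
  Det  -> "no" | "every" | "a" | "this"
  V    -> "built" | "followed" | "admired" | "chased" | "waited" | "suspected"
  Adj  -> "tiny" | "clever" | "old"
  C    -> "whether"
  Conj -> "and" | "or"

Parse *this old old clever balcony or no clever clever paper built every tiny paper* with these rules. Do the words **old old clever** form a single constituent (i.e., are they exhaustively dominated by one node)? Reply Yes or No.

Yes

[S [NP [NP [Det this] [AP [Adj old] [AP [Adj old] [AP [Adj clever]]]] [N balcony]] [Conj or] [NP [Det no] [AP [Adj clever] [AP [Adj clever]]] [N paper]]] [VP [V built] [NP [Det every] [AP [Adj tiny]] [N paper]]]]
The words 'old old clever' are exhaustively dominated by a single AP node (built by AP → Adj AP), so they form a constituent.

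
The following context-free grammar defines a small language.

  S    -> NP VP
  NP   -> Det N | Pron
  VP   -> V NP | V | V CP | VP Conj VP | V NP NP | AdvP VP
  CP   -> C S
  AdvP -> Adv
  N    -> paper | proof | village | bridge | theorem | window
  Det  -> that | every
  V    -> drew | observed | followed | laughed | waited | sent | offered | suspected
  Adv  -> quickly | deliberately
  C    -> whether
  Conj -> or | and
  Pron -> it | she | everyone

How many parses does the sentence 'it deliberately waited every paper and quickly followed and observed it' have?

Two of the 7 distinct bracketings:
[S [NP [Pron it]] [VP [VP [AdvP [Adv deliberately]] [VP [V waited] [NP [Det every] [N paper]]]] [Conj and] [VP [VP [AdvP [Adv quickly]] [VP [V followed]]] [Conj and] [VP [V observed] [NP [Pron it]]]]]]
[S [NP [Pron it]] [VP [VP [AdvP [Adv deliberately]] [VP [V waited] [NP [Det every] [N paper]]]] [Conj and] [VP [AdvP [Adv quickly]] [VP [VP [V followed]] [Conj and] [VP [V observed] [NP [Pron it]]]]]]]
The trees differ in how a recursive rule is bracketed over the same span.

7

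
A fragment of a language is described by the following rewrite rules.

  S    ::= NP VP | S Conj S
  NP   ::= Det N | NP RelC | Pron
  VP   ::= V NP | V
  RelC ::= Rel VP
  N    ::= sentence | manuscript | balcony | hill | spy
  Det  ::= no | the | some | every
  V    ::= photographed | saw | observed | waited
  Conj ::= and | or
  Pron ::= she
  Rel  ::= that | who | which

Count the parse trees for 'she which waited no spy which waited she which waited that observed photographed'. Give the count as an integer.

9

Two of the 9 distinct bracketings:
[S [NP [NP [Pron she]] [RelC [Rel which] [VP [V waited] [NP [NP [Det no] [N spy]] [RelC [Rel which] [VP [V waited] [NP [NP [NP [Pron she]] [RelC [Rel which] [VP [V waited]]]] [RelC [Rel that] [VP [V observed]]]]]]]]]] [VP [V photographed]]]
[S [NP [NP [Pron she]] [RelC [Rel which] [VP [V waited] [NP [NP [NP [Det no] [N spy]] [RelC [Rel which] [VP [V waited] [NP [NP [Pron she]] [RelC [Rel which] [VP [V waited]]]]]]] [RelC [Rel that] [VP [V observed]]]]]]] [VP [V photographed]]]
The trees differ in how a recursive rule is bracketed over the same span.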